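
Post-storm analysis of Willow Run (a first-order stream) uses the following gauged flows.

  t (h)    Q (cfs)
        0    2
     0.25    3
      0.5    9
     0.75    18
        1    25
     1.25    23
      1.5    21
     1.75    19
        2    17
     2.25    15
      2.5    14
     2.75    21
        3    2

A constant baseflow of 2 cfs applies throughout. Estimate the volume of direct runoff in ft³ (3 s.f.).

Direct-runoff ordinates (Q − Q_b): 0.0, 1.0, 7.0, 16.0, 23.0, 21.0, 19.0, 17.0, 15.0, 13.0, 12.0, 19.0, 0.0 cfs.
ΣQ_DR = 163.0 cfs.
With Δt = 0.25 h = 900 s, V = ΣQ_DR · Δt = 163.0 × 900 = 1.47 × 10^5 ft³.

V ≈ 1.47 × 10^5 ft³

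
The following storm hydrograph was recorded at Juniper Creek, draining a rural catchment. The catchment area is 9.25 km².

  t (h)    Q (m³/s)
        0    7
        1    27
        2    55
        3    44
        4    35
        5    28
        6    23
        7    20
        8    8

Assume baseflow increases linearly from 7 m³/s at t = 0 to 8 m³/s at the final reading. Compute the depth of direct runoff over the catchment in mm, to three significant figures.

Direct runoff: 0.00, 19.88, 47.75, 36.62, 27.50, 20.38, 15.25, 12.12, 0.00 m³/s; ΣQ_DR = 179.5 m³/s.
V = ΣQ_DR · Δt = 179.5 × 3600 s = 6.462 × 10^5 m³.
Over A = 9.25 km², depth = V / A = 69.9 mm.

d ≈ 69.9 mm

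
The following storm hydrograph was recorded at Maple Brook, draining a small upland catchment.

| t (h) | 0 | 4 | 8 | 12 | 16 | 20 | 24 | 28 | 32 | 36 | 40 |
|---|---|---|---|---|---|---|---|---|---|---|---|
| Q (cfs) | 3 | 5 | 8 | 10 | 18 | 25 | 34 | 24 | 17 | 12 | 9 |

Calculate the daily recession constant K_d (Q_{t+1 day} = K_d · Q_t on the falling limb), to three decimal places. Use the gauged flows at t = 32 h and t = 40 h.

K_d ≈ 0.148

Between t = 32 h and t = 40 h the flow falls from 17 to 9 cfs over 2×4 h = 8 h.
Per-interval ratio K = (9/17)^(1/2) = 0.7276; K_d = K^(24/4) = 0.148.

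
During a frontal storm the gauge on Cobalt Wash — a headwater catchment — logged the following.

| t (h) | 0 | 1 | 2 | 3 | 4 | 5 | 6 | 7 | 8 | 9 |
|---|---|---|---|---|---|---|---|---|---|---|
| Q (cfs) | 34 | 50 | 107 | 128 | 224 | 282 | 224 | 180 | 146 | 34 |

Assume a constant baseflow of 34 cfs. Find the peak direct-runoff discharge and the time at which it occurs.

Subtracting baseflow gives direct-runoff ordinates: 0.0, 16.0, 73.0, 94.0, 190.0, 248.0, 190.0, 146.0, 112.0, 0.0 cfs.
The maximum is 248.0 cfs, occurring at the reading for t = 5 h.

Q_p = 248.0 cfs at t = 5 h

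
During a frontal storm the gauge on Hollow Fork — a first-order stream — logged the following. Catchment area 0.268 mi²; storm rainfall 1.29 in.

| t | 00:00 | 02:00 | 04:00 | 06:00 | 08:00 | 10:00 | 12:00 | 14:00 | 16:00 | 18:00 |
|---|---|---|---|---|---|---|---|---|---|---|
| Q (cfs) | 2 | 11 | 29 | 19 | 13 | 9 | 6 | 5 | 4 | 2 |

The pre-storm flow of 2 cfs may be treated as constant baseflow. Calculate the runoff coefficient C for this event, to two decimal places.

C ≈ 0.72

ΣQ_DR = 80.00 cfs; V = ΣQ_DR·Δt = 5.760 × 10^5 ft³.
Runoff depth d = V / A = 0.9251 in.
C = d / P = 0.9251 / 1.29 = 0.72.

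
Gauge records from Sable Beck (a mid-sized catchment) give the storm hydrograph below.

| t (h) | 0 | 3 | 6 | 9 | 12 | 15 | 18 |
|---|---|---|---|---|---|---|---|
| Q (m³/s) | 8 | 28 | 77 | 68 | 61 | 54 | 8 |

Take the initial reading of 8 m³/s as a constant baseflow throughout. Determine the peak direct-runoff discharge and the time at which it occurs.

Subtracting baseflow gives direct-runoff ordinates: 0.0, 20.0, 69.0, 60.0, 53.0, 46.0, 0.0 m³/s.
The maximum is 69.0 m³/s, occurring at the reading for t = 6 h.

Q_p = 69.0 m³/s at t = 6 h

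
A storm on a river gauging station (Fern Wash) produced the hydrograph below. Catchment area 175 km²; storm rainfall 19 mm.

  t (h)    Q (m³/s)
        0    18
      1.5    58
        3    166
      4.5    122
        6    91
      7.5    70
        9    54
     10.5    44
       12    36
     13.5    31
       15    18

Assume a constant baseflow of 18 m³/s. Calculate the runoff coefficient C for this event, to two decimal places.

ΣQ_DR = 510.0 m³/s; V = ΣQ_DR·Δt = 2.754 × 10^6 m³.
Runoff depth d = V / A = 15.74 mm.
C = d / P = 15.74 / 19 = 0.83.

C ≈ 0.83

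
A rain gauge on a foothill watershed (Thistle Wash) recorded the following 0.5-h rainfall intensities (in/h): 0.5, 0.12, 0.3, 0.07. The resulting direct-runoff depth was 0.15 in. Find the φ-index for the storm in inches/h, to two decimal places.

φ ≈ 0.25 in/h

Only the 2 blocks with intensity above φ contribute runoff: 0.5, 0.3 in/h.
Σ(I−φ)·Δt = d  ⇒  (0.5+0.3 − 2φ)·0.5 = 0.15
φ = (0.8000 − 0.15/0.5) / 2 = 0.25 in/h.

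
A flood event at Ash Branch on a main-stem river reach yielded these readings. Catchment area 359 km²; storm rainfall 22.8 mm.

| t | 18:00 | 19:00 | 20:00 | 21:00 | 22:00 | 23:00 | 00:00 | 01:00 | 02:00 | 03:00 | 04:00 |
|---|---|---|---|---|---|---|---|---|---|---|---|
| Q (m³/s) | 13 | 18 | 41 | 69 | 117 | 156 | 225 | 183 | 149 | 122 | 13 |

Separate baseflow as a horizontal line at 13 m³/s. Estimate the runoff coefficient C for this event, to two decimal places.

C ≈ 0.42

ΣQ_DR = 963.0 m³/s; V = ΣQ_DR·Δt = 3.467 × 10^6 m³.
Runoff depth d = V / A = 9.657 mm.
C = d / P = 9.657 / 22.8 = 0.42.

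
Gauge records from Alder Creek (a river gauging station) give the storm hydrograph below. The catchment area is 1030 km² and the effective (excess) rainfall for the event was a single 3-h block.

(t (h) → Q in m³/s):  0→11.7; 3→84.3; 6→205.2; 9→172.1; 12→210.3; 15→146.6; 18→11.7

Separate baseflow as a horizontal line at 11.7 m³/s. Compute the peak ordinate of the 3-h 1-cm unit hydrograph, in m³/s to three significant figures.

Direct runoff: 0.0, 72.6, 193.5, 160.4, 198.6, 134.9, 0.0 m³/s; ΣQ_DR = 760.0 m³/s, peak = 198.6 m³/s.
Runoff depth d = ΣQ_DR·Δt / A = 760.0 × 10800 / (1030 km²) = 7.969 mm.
The 1-cm UH is the DRH scaled by (10 mm)/d, so U_p = 198.6 × 10/7.969 = 249 m³/s.

U_p ≈ 249 m³/s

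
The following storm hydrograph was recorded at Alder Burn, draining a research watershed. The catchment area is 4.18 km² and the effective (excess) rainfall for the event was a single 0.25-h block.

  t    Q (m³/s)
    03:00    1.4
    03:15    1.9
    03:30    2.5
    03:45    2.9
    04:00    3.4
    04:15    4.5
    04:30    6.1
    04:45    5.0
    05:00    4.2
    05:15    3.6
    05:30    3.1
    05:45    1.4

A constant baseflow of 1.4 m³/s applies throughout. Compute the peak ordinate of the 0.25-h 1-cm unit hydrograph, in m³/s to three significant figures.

U_p ≈ 9.41 m³/s

Direct runoff: 0.0, 0.5, 1.1, 1.5, 2.0, 3.1, 4.7, 3.6, 2.8, 2.2, 1.7, 0.0 m³/s; ΣQ_DR = 23.20 m³/s, peak = 4.7 m³/s.
Runoff depth d = ΣQ_DR·Δt / A = 23.20 × 900 / (4.18 km²) = 4.995 mm.
The 1-cm UH is the DRH scaled by (10 mm)/d, so U_p = 4.7 × 10/4.995 = 9.41 m³/s.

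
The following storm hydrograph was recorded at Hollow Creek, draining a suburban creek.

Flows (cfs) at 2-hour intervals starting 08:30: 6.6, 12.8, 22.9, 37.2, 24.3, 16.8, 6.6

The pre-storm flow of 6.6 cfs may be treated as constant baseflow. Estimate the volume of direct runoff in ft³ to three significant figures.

Direct-runoff ordinates (Q − Q_b): 0.0, 6.2, 16.3, 30.6, 17.7, 10.2, 0.0 cfs.
ΣQ_DR = 81.00 cfs.
With Δt = 2 h = 7200 s, V = ΣQ_DR · Δt = 81.00 × 7200 = 5.83 × 10^5 ft³.

V ≈ 5.83 × 10^5 ft³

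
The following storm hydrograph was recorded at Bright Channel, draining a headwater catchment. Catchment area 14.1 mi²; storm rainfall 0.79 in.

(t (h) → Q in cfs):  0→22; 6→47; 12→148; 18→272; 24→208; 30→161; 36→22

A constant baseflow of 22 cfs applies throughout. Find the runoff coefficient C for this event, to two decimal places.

ΣQ_DR = 726.0 cfs; V = ΣQ_DR·Δt = 1.568 × 10^7 ft³.
Runoff depth d = V / A = 0.4787 in.
C = d / P = 0.4787 / 0.79 = 0.61.

C ≈ 0.61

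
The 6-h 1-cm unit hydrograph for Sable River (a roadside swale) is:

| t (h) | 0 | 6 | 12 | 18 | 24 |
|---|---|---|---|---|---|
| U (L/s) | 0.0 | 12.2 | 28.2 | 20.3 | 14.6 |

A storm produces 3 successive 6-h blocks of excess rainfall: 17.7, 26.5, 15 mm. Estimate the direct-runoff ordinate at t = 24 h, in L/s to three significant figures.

By discrete convolution, Q_j = Σ (P_i / 10 mm) · U_{j−i}.
At t = 24 h (j=4): Q = (17.7/10)·14.6 + (26.5/10)·20.3 + (15/10)·28.2 = 122 L/s.

Q ≈ 122 L/s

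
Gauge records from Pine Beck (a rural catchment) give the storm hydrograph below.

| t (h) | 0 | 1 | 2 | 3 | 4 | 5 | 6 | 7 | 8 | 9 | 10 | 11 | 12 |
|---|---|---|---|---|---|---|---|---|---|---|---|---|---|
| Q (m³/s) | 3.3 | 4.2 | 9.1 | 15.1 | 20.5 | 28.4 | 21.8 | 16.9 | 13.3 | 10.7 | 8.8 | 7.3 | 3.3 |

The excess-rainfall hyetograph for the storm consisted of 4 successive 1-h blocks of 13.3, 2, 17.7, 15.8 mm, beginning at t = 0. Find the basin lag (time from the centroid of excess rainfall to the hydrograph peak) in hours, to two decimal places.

t_L ≈ 2.76 h

Centroid of excess rainfall: t_c = Σ P_i·t̄_i / ΣP_i = 2.2377 h (block centres at 0.5, 1.5, 2.5, 3.5 h).
Hydrograph peak occurs at t = 5 h, so basin lag t_L = 5 − 2.2377 = 2.76 h.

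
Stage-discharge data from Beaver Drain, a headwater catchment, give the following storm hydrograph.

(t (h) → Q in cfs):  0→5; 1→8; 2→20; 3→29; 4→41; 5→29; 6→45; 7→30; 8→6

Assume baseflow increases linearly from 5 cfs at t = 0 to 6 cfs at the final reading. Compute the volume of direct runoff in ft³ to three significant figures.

V ≈ 5.89 × 10^5 ft³

Direct-runoff ordinates (Q − Q_b): 0.00, 2.88, 14.75, 23.62, 35.50, 23.38, 39.25, 24.12, 0.00 cfs.
ΣQ_DR = 163.5 cfs.
With Δt = 1 h = 3600 s, V = ΣQ_DR · Δt = 163.5 × 3600 = 5.89 × 10^5 ft³.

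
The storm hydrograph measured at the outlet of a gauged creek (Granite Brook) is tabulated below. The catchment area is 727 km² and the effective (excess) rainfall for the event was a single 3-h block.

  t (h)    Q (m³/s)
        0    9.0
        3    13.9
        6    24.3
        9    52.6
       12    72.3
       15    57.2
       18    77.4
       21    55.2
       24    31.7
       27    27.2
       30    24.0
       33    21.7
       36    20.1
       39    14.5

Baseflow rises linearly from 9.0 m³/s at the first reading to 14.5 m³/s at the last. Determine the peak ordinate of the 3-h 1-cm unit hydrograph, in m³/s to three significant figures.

U_p ≈ 132 m³/s

Direct runoff: 0.00, 4.48, 14.45, 42.33, 61.61, 46.08, 65.86, 43.24, 19.32, 14.39, 10.77, 8.05, 6.02, 0.00 m³/s; ΣQ_DR = 336.6 m³/s, peak = 65.86 m³/s.
Runoff depth d = ΣQ_DR·Δt / A = 336.6 × 10800 / (727 km²) = 5.000 mm.
The 1-cm UH is the DRH scaled by (10 mm)/d, so U_p = 65.86 × 10/5.000 = 132 m³/s.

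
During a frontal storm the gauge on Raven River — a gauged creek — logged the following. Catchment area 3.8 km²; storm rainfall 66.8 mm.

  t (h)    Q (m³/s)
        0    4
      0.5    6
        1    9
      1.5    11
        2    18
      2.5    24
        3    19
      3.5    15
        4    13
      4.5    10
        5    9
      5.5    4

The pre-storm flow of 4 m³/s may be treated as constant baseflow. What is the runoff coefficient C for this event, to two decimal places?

ΣQ_DR = 94.00 m³/s; V = ΣQ_DR·Δt = 1.692 × 10^5 m³.
Runoff depth d = V / A = 44.53 mm.
C = d / P = 44.53 / 66.8 = 0.67.

C ≈ 0.67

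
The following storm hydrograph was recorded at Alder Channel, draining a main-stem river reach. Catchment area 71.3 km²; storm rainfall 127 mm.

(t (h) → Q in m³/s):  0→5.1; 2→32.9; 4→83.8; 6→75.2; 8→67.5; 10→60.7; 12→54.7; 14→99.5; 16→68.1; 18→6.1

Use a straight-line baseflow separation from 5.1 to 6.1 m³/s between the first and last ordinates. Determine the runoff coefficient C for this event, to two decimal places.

ΣQ_DR = 497.6 m³/s; V = ΣQ_DR·Δt = 3.583 × 10^6 m³.
Runoff depth d = V / A = 50.25 mm.
C = d / P = 50.25 / 127 = 0.40.

C ≈ 0.40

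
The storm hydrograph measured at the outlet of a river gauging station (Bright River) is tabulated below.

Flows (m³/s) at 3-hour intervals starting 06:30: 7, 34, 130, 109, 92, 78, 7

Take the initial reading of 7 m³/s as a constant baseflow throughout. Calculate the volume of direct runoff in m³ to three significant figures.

V ≈ 4.41 × 10^6 m³

Direct-runoff ordinates (Q − Q_b): 0.0, 27.0, 123.0, 102.0, 85.0, 71.0, 0.0 m³/s.
ΣQ_DR = 408.0 m³/s.
With Δt = 3 h = 10800 s, V = ΣQ_DR · Δt = 408.0 × 10800 = 4.41 × 10^6 m³.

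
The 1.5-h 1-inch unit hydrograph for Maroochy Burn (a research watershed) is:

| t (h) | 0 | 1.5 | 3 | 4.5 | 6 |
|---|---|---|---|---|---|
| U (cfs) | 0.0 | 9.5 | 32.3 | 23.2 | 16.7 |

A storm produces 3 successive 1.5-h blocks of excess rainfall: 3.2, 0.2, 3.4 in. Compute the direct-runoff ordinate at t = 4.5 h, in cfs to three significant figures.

Q ≈ 113 cfs

By discrete convolution, Q_j = Σ (P_i / 1 in) · U_{j−i}.
At t = 4.5 h (j=3): Q = (3.2/1)·23.2 + (0.2/1)·32.3 + (3.4/1)·9.5 = 113 cfs.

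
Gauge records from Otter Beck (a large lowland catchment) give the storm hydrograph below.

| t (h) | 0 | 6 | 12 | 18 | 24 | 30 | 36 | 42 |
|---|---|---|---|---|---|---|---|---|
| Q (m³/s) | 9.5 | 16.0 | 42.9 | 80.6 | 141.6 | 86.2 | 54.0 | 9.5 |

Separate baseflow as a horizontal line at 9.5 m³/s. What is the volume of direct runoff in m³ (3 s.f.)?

V ≈ 7.87 × 10^6 m³

Direct-runoff ordinates (Q − Q_b): 0.0, 6.5, 33.4, 71.1, 132.1, 76.7, 44.5, 0.0 m³/s.
ΣQ_DR = 364.3 m³/s.
With Δt = 6 h = 21600 s, V = ΣQ_DR · Δt = 364.3 × 21600 = 7.87 × 10^6 m³.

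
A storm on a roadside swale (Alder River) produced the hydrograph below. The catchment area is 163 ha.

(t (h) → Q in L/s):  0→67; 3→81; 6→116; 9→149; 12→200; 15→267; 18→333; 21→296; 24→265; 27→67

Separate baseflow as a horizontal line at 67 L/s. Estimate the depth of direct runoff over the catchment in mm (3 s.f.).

Direct runoff: 0.0, 14.0, 49.0, 82.0, 133.0, 200.0, 266.0, 229.0, 198.0, 0.0 L/s; ΣQ_DR = 1171 L/s.
V = ΣQ_DR · Δt = 1171 × 10800 s = 1.265 × 10^7 L.
Over A = 163 ha, depth = V / A = 7.76 mm.

d ≈ 7.76 mm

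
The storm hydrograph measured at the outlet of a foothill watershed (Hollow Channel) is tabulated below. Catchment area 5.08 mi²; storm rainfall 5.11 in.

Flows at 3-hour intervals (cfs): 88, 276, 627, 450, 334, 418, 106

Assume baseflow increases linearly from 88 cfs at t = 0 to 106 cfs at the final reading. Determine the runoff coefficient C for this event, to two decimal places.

ΣQ_DR = 1620 cfs; V = ΣQ_DR·Δt = 1.750 × 10^7 ft³.
Runoff depth d = V / A = 1.482 in.
C = d / P = 1.482 / 5.11 = 0.29.

C ≈ 0.29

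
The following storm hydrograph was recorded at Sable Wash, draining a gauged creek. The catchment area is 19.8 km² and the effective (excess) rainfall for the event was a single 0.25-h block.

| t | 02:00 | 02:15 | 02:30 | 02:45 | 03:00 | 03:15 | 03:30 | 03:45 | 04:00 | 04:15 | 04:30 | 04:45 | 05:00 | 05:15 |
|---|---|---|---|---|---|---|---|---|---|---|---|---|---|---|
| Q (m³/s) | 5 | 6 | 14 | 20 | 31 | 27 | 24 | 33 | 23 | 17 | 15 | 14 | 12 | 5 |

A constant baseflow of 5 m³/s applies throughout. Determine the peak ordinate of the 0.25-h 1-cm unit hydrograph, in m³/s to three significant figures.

Direct runoff: 0.0, 1.0, 9.0, 15.0, 26.0, 22.0, 19.0, 28.0, 18.0, 12.0, 10.0, 9.0, 7.0, 0.0 m³/s; ΣQ_DR = 176.0 m³/s, peak = 28.0 m³/s.
Runoff depth d = ΣQ_DR·Δt / A = 176.0 × 900 / (19.8 km²) = 8.000 mm.
The 1-cm UH is the DRH scaled by (10 mm)/d, so U_p = 28.0 × 10/8.000 = 35.0 m³/s.

U_p ≈ 35.0 m³/s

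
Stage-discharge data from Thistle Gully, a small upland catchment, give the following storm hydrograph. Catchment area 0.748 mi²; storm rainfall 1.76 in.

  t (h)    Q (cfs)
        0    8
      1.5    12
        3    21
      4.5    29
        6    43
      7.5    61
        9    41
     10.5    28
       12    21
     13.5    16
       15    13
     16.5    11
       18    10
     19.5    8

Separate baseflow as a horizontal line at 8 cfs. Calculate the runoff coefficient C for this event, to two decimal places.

ΣQ_DR = 210.0 cfs; V = ΣQ_DR·Δt = 1.134 × 10^6 ft³.
Runoff depth d = V / A = 0.6526 in.
C = d / P = 0.6526 / 1.76 = 0.37.

C ≈ 0.37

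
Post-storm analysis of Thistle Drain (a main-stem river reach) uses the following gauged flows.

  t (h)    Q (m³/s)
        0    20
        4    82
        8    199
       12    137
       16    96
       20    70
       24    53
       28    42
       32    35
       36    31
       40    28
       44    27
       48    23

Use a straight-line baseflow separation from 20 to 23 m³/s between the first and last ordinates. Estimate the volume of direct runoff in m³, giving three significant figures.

Direct-runoff ordinates (Q − Q_b): 0.00, 61.75, 178.50, 116.25, 75.00, 48.75, 31.50, 20.25, 13.00, 8.75, 5.50, 4.25, 0.00 m³/s.
ΣQ_DR = 563.5 m³/s.
With Δt = 4 h = 14400 s, V = ΣQ_DR · Δt = 563.5 × 14400 = 8.11 × 10^6 m³.

V ≈ 8.11 × 10^6 m³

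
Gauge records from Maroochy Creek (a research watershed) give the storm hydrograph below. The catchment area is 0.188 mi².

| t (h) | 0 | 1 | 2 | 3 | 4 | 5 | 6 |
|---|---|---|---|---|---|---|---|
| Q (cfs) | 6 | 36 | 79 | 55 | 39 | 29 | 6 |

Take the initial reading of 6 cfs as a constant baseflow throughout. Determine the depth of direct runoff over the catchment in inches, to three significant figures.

Direct runoff: 0.0, 30.0, 73.0, 49.0, 33.0, 23.0, 0.0 cfs; ΣQ_DR = 208.0 cfs.
V = ΣQ_DR · Δt = 208.0 × 3600 s = 7.488 × 10^5 ft³.
Over A = 0.188 mi², depth = V / A = 1.71 in.

d ≈ 1.71 in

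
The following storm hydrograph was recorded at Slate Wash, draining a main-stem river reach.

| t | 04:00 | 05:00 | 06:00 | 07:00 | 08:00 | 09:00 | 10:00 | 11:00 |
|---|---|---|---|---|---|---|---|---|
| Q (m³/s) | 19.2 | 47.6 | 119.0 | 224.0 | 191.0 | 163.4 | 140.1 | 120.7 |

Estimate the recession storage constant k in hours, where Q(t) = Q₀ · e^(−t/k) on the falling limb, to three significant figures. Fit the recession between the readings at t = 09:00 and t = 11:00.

On the falling limb, Q drops from 163.4 to 120.7 m³/s between t = 09:00 and t = 11:00 (Δt = 2 h).
k = −Δt / ln(Q₂/Q₁) = −2 / ln(120.7/163.4) = 6.60 h.

k ≈ 6.60 h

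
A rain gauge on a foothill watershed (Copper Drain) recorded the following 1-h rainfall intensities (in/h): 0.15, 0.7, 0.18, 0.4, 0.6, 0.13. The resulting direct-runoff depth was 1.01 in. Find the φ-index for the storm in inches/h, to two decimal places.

φ ≈ 0.23 in/h

Only the 3 blocks with intensity above φ contribute runoff: 0.7, 0.4, 0.6 in/h.
Σ(I−φ)·Δt = d  ⇒  (0.7+0.4+0.6 − 3φ)·1 = 1.01
φ = (1.700 − 1.01/1) / 3 = 0.23 in/h.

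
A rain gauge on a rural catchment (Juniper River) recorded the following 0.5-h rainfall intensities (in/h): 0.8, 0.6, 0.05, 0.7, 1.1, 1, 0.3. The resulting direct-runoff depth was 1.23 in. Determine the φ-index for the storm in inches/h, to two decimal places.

Only the 5 blocks with intensity above φ contribute runoff: 0.8, 0.6, 0.7, 1.1, 1 in/h.
Σ(I−φ)·Δt = d  ⇒  (0.8+0.6+0.7+1.1+1 − 5φ)·0.5 = 1.23
φ = (4.200 − 1.23/0.5) / 5 = 0.35 in/h.

φ ≈ 0.35 in/h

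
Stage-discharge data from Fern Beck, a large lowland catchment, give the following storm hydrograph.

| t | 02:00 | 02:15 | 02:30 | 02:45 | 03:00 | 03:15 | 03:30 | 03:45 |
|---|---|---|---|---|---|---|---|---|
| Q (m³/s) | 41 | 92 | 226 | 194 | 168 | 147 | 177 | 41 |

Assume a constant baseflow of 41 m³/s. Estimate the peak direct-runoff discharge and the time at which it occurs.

Q_p = 185.0 m³/s at t = 02:30

Subtracting baseflow gives direct-runoff ordinates: 0.0, 51.0, 185.0, 153.0, 127.0, 106.0, 136.0, 0.0 m³/s.
The maximum is 185.0 m³/s, occurring at the reading for t = 02:30.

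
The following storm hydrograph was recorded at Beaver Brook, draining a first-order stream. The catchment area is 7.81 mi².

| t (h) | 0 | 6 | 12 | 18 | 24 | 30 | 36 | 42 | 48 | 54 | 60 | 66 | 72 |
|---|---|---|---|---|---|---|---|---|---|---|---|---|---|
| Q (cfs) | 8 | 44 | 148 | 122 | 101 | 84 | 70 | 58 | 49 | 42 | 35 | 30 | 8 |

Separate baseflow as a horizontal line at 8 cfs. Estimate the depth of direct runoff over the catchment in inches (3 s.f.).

d ≈ 0.827 in

Direct runoff: 0.0, 36.0, 140.0, 114.0, 93.0, 76.0, 62.0, 50.0, 41.0, 34.0, 27.0, 22.0, 0.0 cfs; ΣQ_DR = 695.0 cfs.
V = ΣQ_DR · Δt = 695.0 × 21600 s = 1.501 × 10^7 ft³.
Over A = 7.81 mi², depth = V / A = 0.827 in.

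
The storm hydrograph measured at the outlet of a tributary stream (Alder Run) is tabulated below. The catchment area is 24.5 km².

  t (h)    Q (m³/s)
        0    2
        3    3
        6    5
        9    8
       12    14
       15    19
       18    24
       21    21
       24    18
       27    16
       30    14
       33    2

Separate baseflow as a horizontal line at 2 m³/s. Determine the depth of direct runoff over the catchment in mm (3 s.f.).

Direct runoff: 0.0, 1.0, 3.0, 6.0, 12.0, 17.0, 22.0, 19.0, 16.0, 14.0, 12.0, 0.0 m³/s; ΣQ_DR = 122.0 m³/s.
V = ΣQ_DR · Δt = 122.0 × 10800 s = 1.318 × 10^6 m³.
Over A = 24.5 km², depth = V / A = 53.8 mm.

d ≈ 53.8 mm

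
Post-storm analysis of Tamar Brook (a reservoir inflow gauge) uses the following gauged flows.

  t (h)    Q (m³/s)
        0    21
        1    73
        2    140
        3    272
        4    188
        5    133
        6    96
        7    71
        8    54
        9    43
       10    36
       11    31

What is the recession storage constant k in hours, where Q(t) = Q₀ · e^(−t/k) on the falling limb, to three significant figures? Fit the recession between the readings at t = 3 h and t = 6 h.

On the falling limb, Q drops from 272 to 96 m³/s between t = 3 h and t = 6 h (Δt = 3 h).
k = −Δt / ln(Q₂/Q₁) = −3 / ln(96/272) = 2.88 h.

k ≈ 2.88 h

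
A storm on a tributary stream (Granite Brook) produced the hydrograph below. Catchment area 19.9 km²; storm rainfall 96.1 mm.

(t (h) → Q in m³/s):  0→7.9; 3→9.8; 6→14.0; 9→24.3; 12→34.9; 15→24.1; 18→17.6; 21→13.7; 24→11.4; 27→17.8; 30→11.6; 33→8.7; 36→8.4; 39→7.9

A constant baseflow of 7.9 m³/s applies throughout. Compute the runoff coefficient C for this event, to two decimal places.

ΣQ_DR = 101.5 m³/s; V = ΣQ_DR·Δt = 1.096 × 10^6 m³.
Runoff depth d = V / A = 55.09 mm.
C = d / P = 55.09 / 96.1 = 0.57.

C ≈ 0.57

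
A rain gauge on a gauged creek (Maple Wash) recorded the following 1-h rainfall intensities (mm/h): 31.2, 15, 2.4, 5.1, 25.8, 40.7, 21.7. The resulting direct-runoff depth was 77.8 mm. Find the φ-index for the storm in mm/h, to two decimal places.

Only the 5 blocks with intensity above φ contribute runoff: 31.2, 15, 25.8, 40.7, 21.7 mm/h.
Σ(I−φ)·Δt = d  ⇒  (31.2+15+25.8+40.7+21.7 − 5φ)·1 = 77.8
φ = (134.4 − 77.8/1) / 5 = 11.32 mm/h.

φ ≈ 11.32 mm/h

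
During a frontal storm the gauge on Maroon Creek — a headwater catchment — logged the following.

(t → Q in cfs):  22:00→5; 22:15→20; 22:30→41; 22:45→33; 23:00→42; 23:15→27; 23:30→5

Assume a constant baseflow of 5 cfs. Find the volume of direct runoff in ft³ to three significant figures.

Direct-runoff ordinates (Q − Q_b): 0.0, 15.0, 36.0, 28.0, 37.0, 22.0, 0.0 cfs.
ΣQ_DR = 138.0 cfs.
With Δt = 0.25 h = 900 s, V = ΣQ_DR · Δt = 138.0 × 900 = 1.24 × 10^5 ft³.

V ≈ 1.24 × 10^5 ft³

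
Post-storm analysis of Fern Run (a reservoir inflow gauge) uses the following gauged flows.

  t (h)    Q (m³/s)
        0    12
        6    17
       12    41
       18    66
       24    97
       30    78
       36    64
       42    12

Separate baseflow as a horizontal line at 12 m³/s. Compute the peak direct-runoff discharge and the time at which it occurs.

Q_p = 85.0 m³/s at t = 24 h

Subtracting baseflow gives direct-runoff ordinates: 0.0, 5.0, 29.0, 54.0, 85.0, 66.0, 52.0, 0.0 m³/s.
The maximum is 85.0 m³/s, occurring at the reading for t = 24 h.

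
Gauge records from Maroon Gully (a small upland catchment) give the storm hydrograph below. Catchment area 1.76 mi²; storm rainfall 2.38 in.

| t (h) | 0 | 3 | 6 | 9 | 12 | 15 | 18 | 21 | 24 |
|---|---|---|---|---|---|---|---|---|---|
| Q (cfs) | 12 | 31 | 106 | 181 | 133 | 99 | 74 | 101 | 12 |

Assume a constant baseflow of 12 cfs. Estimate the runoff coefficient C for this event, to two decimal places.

ΣQ_DR = 641.0 cfs; V = ΣQ_DR·Δt = 6.923 × 10^6 ft³.
Runoff depth d = V / A = 1.693 in.
C = d / P = 1.693 / 2.38 = 0.71.

C ≈ 0.71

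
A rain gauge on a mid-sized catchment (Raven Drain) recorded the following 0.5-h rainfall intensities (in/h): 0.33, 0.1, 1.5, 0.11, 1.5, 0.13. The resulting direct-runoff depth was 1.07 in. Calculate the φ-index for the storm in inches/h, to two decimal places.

φ ≈ 0.43 in/h

Only the 2 blocks with intensity above φ contribute runoff: 1.5, 1.5 in/h.
Σ(I−φ)·Δt = d  ⇒  (1.5+1.5 − 2φ)·0.5 = 1.07
φ = (3.000 − 1.07/0.5) / 2 = 0.43 in/h.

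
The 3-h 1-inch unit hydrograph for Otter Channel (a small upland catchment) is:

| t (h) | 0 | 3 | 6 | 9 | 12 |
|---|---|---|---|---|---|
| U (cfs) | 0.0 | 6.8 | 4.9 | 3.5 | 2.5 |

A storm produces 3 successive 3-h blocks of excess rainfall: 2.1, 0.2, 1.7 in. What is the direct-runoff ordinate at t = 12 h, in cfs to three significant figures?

By discrete convolution, Q_j = Σ (P_i / 1 in) · U_{j−i}.
At t = 12 h (j=4): Q = (2.1/1)·2.5 + (0.2/1)·3.5 + (1.7/1)·4.9 = 14.3 cfs.

Q ≈ 14.3 cfs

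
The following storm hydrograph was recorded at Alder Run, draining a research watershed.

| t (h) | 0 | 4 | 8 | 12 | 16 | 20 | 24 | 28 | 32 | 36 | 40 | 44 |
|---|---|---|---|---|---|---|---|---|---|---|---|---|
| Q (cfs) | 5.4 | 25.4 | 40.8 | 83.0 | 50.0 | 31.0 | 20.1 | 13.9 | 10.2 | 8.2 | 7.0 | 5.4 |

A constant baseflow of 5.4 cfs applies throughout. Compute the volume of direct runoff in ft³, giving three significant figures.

V ≈ 3.39 × 10^6 ft³

Direct-runoff ordinates (Q − Q_b): 0.0, 20.0, 35.4, 77.6, 44.6, 25.6, 14.7, 8.5, 4.8, 2.8, 1.6, 0.0 cfs.
ΣQ_DR = 235.6 cfs.
With Δt = 4 h = 14400 s, V = ΣQ_DR · Δt = 235.6 × 14400 = 3.39 × 10^6 ft³.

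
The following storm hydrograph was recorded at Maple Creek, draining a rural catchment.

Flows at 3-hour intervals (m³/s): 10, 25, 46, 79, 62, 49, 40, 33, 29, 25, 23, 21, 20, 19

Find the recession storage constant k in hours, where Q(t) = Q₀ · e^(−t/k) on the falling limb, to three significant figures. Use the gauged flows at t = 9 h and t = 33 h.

On the falling limb, Q drops from 79 to 21 m³/s between t = 9 h and t = 33 h (Δt = 24 h).
k = −Δt / ln(Q₂/Q₁) = −24 / ln(21/79) = 18.1 h.

k ≈ 18.1 h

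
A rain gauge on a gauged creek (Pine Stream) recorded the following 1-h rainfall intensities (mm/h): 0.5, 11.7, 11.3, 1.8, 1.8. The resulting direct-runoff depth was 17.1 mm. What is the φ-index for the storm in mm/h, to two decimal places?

Only the 2 blocks with intensity above φ contribute runoff: 11.7, 11.3 mm/h.
Σ(I−φ)·Δt = d  ⇒  (11.7+11.3 − 2φ)·1 = 17.1
φ = (23.00 − 17.1/1) / 2 = 2.95 mm/h.

φ ≈ 2.95 mm/h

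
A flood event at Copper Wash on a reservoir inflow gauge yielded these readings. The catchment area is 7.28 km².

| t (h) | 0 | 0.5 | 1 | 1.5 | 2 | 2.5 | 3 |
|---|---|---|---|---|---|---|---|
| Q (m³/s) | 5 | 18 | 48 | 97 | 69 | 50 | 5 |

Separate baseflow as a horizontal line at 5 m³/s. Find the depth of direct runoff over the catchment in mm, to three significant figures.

d ≈ 63.5 mm

Direct runoff: 0.0, 13.0, 43.0, 92.0, 64.0, 45.0, 0.0 m³/s; ΣQ_DR = 257.0 m³/s.
V = ΣQ_DR · Δt = 257.0 × 1800 s = 4.626 × 10^5 m³.
Over A = 7.28 km², depth = V / A = 63.5 mm.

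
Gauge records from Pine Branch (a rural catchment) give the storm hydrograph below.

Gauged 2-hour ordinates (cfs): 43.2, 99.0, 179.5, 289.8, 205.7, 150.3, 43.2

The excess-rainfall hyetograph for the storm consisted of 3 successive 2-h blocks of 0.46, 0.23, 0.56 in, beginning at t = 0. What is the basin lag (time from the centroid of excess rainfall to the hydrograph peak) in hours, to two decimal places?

t_L ≈ 2.84 h

Centroid of excess rainfall: t_c = Σ P_i·t̄_i / ΣP_i = 3.1600 h (block centres at 1, 3, 5 h).
Hydrograph peak occurs at t = 6 h, so basin lag t_L = 6 − 3.1600 = 2.84 h.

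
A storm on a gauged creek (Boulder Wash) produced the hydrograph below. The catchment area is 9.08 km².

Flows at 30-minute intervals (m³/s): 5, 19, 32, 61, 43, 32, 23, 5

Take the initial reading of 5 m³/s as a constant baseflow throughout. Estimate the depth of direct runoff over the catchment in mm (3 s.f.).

Direct runoff: 0.0, 14.0, 27.0, 56.0, 38.0, 27.0, 18.0, 0.0 m³/s; ΣQ_DR = 180.0 m³/s.
V = ΣQ_DR · Δt = 180.0 × 1800 s = 3.240 × 10^5 m³.
Over A = 9.08 km², depth = V / A = 35.7 mm.

d ≈ 35.7 mm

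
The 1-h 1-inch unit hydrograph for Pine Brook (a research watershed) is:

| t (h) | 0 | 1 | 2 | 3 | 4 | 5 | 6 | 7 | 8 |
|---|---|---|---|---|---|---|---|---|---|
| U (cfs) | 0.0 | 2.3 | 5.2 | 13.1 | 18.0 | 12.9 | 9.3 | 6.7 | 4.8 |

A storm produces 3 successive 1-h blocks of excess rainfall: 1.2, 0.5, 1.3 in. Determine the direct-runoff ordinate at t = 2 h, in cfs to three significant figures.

By discrete convolution, Q_j = Σ (P_i / 1 in) · U_{j−i}.
At t = 2 h (j=2): Q = (1.2/1)·5.2 + (0.5/1)·2.3 + (1.3/1)·0.0 = 7.39 cfs.

Q ≈ 7.39 cfs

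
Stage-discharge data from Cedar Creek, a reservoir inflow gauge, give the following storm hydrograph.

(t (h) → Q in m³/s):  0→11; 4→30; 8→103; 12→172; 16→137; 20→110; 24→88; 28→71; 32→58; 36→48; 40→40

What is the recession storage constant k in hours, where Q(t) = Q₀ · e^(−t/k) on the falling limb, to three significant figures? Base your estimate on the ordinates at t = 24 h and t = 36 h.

On the falling limb, Q drops from 88 to 48 m³/s between t = 24 h and t = 36 h (Δt = 12 h).
k = −Δt / ln(Q₂/Q₁) = −12 / ln(48/88) = 19.8 h.

k ≈ 19.8 h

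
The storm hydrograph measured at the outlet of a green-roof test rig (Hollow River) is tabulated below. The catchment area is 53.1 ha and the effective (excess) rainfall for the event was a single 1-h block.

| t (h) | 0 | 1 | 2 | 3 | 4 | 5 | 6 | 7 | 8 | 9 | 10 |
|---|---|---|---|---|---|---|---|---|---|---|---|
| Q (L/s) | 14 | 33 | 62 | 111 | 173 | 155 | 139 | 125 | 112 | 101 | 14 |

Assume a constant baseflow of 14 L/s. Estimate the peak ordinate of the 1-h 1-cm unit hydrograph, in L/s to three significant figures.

Direct runoff: 0.0, 19.0, 48.0, 97.0, 159.0, 141.0, 125.0, 111.0, 98.0, 87.0, 0.0 L/s; ΣQ_DR = 885.0 L/s, peak = 159.0 L/s.
Runoff depth d = ΣQ_DR·Δt / A = 885.0 × 3600 / (53.1 ha) = 6.000 mm.
The 1-cm UH is the DRH scaled by (10 mm)/d, so U_p = 159.0 × 10/6.000 = 265 L/s.

U_p ≈ 265 L/s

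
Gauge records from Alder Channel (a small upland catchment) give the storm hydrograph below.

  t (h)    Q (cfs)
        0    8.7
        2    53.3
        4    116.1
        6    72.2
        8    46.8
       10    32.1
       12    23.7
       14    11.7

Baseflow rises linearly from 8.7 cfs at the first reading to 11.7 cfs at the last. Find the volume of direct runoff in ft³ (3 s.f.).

Direct-runoff ordinates (Q − Q_b): 0.00, 44.17, 106.54, 62.21, 36.39, 21.26, 12.43, 0.00 cfs.
ΣQ_DR = 283.0 cfs.
With Δt = 2 h = 7200 s, V = ΣQ_DR · Δt = 283.0 × 7200 = 2.04 × 10^6 ft³.

V ≈ 2.04 × 10^6 ft³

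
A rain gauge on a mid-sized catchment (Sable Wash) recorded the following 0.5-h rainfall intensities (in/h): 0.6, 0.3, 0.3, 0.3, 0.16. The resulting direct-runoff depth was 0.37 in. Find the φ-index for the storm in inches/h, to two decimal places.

Only the 4 blocks with intensity above φ contribute runoff: 0.6, 0.3, 0.3, 0.3 in/h.
Σ(I−φ)·Δt = d  ⇒  (0.6+0.3+0.3+0.3 − 4φ)·0.5 = 0.37
φ = (1.500 − 0.37/0.5) / 4 = 0.19 in/h.

φ ≈ 0.19 in/h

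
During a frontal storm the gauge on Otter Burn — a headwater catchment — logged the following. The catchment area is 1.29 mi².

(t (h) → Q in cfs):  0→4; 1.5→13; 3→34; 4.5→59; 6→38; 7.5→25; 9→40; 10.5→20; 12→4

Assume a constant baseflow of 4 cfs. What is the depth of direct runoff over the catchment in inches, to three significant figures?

d ≈ 0.362 in

Direct runoff: 0.0, 9.0, 30.0, 55.0, 34.0, 21.0, 36.0, 16.0, 0.0 cfs; ΣQ_DR = 201.0 cfs.
V = ΣQ_DR · Δt = 201.0 × 5400 s = 1.085 × 10^6 ft³.
Over A = 1.29 mi², depth = V / A = 0.362 in.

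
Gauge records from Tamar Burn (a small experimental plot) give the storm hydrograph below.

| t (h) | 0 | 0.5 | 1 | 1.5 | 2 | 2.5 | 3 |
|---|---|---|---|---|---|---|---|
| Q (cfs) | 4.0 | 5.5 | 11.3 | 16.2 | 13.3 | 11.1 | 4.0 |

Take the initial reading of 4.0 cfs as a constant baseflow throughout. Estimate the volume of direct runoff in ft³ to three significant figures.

Direct-runoff ordinates (Q − Q_b): 0.0, 1.5, 7.3, 12.2, 9.3, 7.1, 0.0 cfs.
ΣQ_DR = 37.40 cfs.
With Δt = 0.5 h = 1800 s, V = ΣQ_DR · Δt = 37.40 × 1800 = 67300 ft³.

V ≈ 67300 ft³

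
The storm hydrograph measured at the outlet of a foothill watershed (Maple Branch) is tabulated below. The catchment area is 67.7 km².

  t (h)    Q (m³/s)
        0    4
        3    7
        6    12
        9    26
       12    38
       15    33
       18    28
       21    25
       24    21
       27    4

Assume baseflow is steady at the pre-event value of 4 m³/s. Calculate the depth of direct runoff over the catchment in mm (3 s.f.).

d ≈ 25.2 mm

Direct runoff: 0.0, 3.0, 8.0, 22.0, 34.0, 29.0, 24.0, 21.0, 17.0, 0.0 m³/s; ΣQ_DR = 158.0 m³/s.
V = ΣQ_DR · Δt = 158.0 × 10800 s = 1.706 × 10^6 m³.
Over A = 67.7 km², depth = V / A = 25.2 mm.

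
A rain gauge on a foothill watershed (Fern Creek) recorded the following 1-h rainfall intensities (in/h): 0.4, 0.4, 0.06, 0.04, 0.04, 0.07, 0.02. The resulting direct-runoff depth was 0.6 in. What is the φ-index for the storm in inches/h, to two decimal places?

φ ≈ 0.10 in/h

Only the 2 blocks with intensity above φ contribute runoff: 0.4, 0.4 in/h.
Σ(I−φ)·Δt = d  ⇒  (0.4+0.4 − 2φ)·1 = 0.6
φ = (0.8000 − 0.6/1) / 2 = 0.10 in/h.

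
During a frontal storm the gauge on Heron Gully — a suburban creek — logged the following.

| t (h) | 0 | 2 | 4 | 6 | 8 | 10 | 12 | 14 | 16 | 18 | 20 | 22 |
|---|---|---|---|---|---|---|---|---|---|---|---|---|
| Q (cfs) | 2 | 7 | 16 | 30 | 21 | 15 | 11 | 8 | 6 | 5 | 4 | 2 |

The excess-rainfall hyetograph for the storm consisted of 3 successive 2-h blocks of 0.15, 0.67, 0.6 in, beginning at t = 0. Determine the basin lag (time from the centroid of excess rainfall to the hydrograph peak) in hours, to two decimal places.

Centroid of excess rainfall: t_c = Σ P_i·t̄_i / ΣP_i = 3.6338 h (block centres at 1, 3, 5 h).
Hydrograph peak occurs at t = 6 h, so basin lag t_L = 6 − 3.6338 = 2.37 h.

t_L ≈ 2.37 h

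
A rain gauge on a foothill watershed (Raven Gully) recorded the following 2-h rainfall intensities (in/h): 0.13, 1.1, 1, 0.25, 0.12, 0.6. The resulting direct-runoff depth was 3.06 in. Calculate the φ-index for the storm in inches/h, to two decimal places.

Only the 3 blocks with intensity above φ contribute runoff: 1.1, 1, 0.6 in/h.
Σ(I−φ)·Δt = d  ⇒  (1.1+1+0.6 − 3φ)·2 = 3.06
φ = (2.700 − 3.06/2) / 3 = 0.39 in/h.

φ ≈ 0.39 in/h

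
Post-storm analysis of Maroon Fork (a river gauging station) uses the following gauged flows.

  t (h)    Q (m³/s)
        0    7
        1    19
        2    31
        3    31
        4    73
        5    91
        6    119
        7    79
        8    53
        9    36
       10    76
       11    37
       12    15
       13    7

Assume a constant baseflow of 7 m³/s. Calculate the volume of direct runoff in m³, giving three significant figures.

V ≈ 2.07 × 10^6 m³

Direct-runoff ordinates (Q − Q_b): 0.0, 12.0, 24.0, 24.0, 66.0, 84.0, 112.0, 72.0, 46.0, 29.0, 69.0, 30.0, 8.0, 0.0 m³/s.
ΣQ_DR = 576.0 m³/s.
With Δt = 1 h = 3600 s, V = ΣQ_DR · Δt = 576.0 × 3600 = 2.07 × 10^6 m³.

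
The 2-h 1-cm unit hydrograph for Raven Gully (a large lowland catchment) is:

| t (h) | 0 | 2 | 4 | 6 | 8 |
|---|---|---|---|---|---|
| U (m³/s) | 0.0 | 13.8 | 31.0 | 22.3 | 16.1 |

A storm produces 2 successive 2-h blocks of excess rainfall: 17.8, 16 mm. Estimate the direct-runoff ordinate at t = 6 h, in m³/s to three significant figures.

By discrete convolution, Q_j = Σ (P_i / 10 mm) · U_{j−i}.
At t = 6 h (j=3): Q = (17.8/10)·22.3 + (16/10)·31.0 = 89.3 m³/s.

Q ≈ 89.3 m³/s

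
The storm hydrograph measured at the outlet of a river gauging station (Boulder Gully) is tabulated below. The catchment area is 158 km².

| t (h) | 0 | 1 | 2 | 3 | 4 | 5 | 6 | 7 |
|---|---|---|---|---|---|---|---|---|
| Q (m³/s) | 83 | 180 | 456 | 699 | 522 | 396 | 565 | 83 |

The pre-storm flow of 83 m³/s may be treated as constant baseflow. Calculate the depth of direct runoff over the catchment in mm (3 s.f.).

d ≈ 52.9 mm

Direct runoff: 0.0, 97.0, 373.0, 616.0, 439.0, 313.0, 482.0, 0.0 m³/s; ΣQ_DR = 2320 m³/s.
V = ΣQ_DR · Δt = 2320 × 3600 s = 8.352 × 10^6 m³.
Over A = 158 km², depth = V / A = 52.9 mm.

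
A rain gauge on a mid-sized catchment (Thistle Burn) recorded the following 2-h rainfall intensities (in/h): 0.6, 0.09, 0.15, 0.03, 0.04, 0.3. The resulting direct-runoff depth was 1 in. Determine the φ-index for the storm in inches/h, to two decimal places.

Only the 2 blocks with intensity above φ contribute runoff: 0.6, 0.3 in/h.
Σ(I−φ)·Δt = d  ⇒  (0.6+0.3 − 2φ)·2 = 1
φ = (0.9000 − 1/2) / 2 = 0.20 in/h.

φ ≈ 0.20 in/h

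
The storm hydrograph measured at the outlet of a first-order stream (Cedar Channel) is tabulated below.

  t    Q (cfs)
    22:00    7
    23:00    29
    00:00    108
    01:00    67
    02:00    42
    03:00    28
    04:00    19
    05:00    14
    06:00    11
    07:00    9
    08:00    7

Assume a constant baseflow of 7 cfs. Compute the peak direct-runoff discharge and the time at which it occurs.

Q_p = 101.0 cfs at t = 00:00

Subtracting baseflow gives direct-runoff ordinates: 0.0, 22.0, 101.0, 60.0, 35.0, 21.0, 12.0, 7.0, 4.0, 2.0, 0.0 cfs.
The maximum is 101.0 cfs, occurring at the reading for t = 00:00.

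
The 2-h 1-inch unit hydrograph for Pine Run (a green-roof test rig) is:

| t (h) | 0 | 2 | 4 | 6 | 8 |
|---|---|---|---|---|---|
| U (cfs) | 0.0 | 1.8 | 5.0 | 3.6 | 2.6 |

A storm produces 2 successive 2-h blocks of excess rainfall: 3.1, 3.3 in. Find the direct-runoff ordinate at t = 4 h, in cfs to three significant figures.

Q ≈ 21.4 cfs

By discrete convolution, Q_j = Σ (P_i / 1 in) · U_{j−i}.
At t = 4 h (j=2): Q = (3.1/1)·5.0 + (3.3/1)·1.8 = 21.4 cfs.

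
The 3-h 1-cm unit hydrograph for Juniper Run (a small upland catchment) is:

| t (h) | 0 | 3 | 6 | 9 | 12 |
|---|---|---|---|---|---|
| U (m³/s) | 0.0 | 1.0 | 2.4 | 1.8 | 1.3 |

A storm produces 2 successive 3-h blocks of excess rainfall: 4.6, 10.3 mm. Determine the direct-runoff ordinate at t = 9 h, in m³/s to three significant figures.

Q ≈ 3.30 m³/s

By discrete convolution, Q_j = Σ (P_i / 10 mm) · U_{j−i}.
At t = 9 h (j=3): Q = (4.6/10)·1.8 + (10.3/10)·2.4 = 3.30 m³/s.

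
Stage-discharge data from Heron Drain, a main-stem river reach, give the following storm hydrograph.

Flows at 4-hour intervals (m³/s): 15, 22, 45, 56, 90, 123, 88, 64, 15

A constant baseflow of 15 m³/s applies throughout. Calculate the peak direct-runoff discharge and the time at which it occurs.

Subtracting baseflow gives direct-runoff ordinates: 0.0, 7.0, 30.0, 41.0, 75.0, 108.0, 73.0, 49.0, 0.0 m³/s.
The maximum is 108.0 m³/s, occurring at the reading for t = 20 h.

Q_p = 108.0 m³/s at t = 20 h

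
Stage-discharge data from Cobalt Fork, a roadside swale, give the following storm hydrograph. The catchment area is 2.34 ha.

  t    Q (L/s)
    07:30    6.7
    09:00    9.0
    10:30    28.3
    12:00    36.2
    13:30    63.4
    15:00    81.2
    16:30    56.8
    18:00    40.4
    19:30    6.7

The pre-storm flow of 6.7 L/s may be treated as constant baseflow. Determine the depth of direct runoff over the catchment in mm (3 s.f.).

Direct runoff: 0.0, 2.3, 21.6, 29.5, 56.7, 74.5, 50.1, 33.7, 0.0 L/s; ΣQ_DR = 268.4 L/s.
V = ΣQ_DR · Δt = 268.4 × 5400 s = 1.449 × 10^6 L.
Over A = 2.34 ha, depth = V / A = 61.9 mm.

d ≈ 61.9 mm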